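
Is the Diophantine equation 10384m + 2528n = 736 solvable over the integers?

gcd(10384, 2528) = 16.
16 divides 736, so integer solutions exist.

yes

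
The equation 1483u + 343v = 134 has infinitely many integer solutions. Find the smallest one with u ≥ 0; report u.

gcd(1483, 343) = 1  (1483 = 4·343 + 111, 343 = 3·111 + 10, 111 = 11·10 + 1, 10 = 10·1).
1 divides 134, so solutions exist.
Back-substituting, 1483·(34) + 343·(-147) = 1.
Scale by 134/1 = 134: (u₀, v₀) = (4556, -19698).
General solution: u = 4556 + 343t, v = -19698 - 1483t for integer t.
u ≥ 0: smallest is 4556 mod 343 = 97 (at t = -13), with v = -419.

97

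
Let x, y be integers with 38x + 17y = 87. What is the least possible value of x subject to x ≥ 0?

gcd(38, 17) = 1.
1 divides 87, so solutions exist.
By Bézout, 38·(-4) + 17·(9) = 1.
Scale by 87/1 = 87: (x₀, y₀) = (-348, 783).
General solution: x = -348 + 17t, y = 783 - 38t for integer t.
x ≥ 0: smallest is -348 mod 17 = 9 (at t = 21), with y = -15.

9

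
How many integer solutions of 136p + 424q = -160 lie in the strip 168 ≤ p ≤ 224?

1

gcd(424, 136) = 8  (424 = 3×136 + 16, 136 = 8×16 + 8, 16 = 2×8).
Back-substituting, 136×(25) + 424×(-8) = 8.
Scale by -20: particular solution (-500, 160); reduce p mod 53: (30, -10).
General solution: p = 30 + 53t, q = -10 - 17t for integer t.
168 ≤ 30 + 53t ≤ 224 gives t ∈ [3, 3], which is 1 value.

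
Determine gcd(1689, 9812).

gcd(9812, 1689):
  9812 = 5·1689 + 1367
  1689 = 1·1367 + 322
  1367 = 4·322 + 79
  322 = 4·79 + 6
  79 = 13·6 + 1
  6 = 6·1
so gcd(9812, 1689) = 1.

1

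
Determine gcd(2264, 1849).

1

gcd(2264, 1849):
  2264 = 1·1849 + 415
  1849 = 4·415 + 189
  415 = 2·189 + 37
  189 = 5·37 + 4
  37 = 9·4 + 1
  4 = 4·1
so gcd(2264, 1849) = 1.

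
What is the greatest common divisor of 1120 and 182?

14

gcd(1120, 182):
  1120 = 6×182 + 28
  182 = 6×28 + 14
  28 = 2×14
so gcd(1120, 182) = 14.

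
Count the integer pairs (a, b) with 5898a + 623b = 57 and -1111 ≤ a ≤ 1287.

gcd(5898, 623) = 1  (5898 = 9·623 + 291, 623 = 2·291 + 41, 291 = 7·41 + 4, 41 = 10·4 + 1, 4 = 4·1).
Back-substituting, 5898·(-152) + 623·(1439) = 1.
Scale by 57: particular solution (-8664, 82023); reduce a mod 623: (58, -549).
General solution: a = 58 + 623t, b = -549 - 5898t for integer t.
-1111 ≤ 58 + 623t ≤ 1287 gives t ∈ [-1, 1], which is 3 values.

3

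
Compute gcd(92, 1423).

1

gcd(1423, 92) = 1  (1423 = 15*92 + 43, 92 = 2*43 + 6, 43 = 7*6 + 1, 6 = 6*1).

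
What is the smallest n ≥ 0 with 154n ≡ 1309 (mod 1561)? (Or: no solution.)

120

gcd(1561, 154) = 7  (1561 = 10*154 + 21, 154 = 7*21 + 7, 21 = 3*7).
7 divides 1309, so solutions exist.
Back-substituting, 154*(71) + 1561*(-7) = 7.
So 154*(71) ≡ 7 (mod 1561); multiply by 187: n ≡ 13277 (mod 223).
Smallest nonnegative: n = 13277 mod 223 = 120.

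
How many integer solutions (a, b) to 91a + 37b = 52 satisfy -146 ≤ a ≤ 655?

21

gcd(91, 37) = 1.
By Bézout, 91*(-13) + 37*(32) = 1.
Particular solution: (27, -65).
General solution: a = 27 + 37t, b = -65 - 91t for integer t.
-146 ≤ 27 + 37t ≤ 655 gives t ∈ [-4, 16], which is 21 values.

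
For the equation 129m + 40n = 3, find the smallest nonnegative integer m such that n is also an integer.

gcd(129, 40):
  129 = 3*40 + 9
  40 = 4*9 + 4
  9 = 2*4 + 1
  4 = 4*1
so gcd(129, 40) = 1.
1 divides 3, so solutions exist.
Back-substitute for Bézout coefficients:
  1 = 9 - 2*4
  ... = 129*(9) + 40*(-29)
Scale by 3/1 = 3: (m₀, n₀) = (27, -87).
General solution: m = 27 + 40t, n = -87 - 129t for integer t.
m ≥ 0: smallest is 27 mod 40 = 27 (at t = 0), with n = -87.

27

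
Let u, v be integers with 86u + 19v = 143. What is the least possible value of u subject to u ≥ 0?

gcd(86, 19):
  86 = 4×19 + 10
  19 = 1×10 + 9
  10 = 1×9 + 1
  9 = 9×1
so gcd(86, 19) = 1.
1 divides 143, so solutions exist.
Back-substitute for Bézout coefficients:
  1 = 10 - 1×9
  ... = 86×(2) + 19×(-9)
Scale by 143/1 = 143: (u₀, v₀) = (286, -1287).
General solution: u = 286 + 19t, v = -1287 - 86t for integer t.
u ≥ 0: smallest is 286 mod 19 = 1 (at t = -15), with v = 3.

1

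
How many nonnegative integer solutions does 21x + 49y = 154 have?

gcd(49, 21) = 7.
By Bézout, 21*(-2) + 49*(1) = 7.
One solution: (5, 1).
General: x = 5 + 7t, y = 1 - 3t.
x ≥ 0 ⇒ t ≥ 0; y ≥ 0 ⇒ t ≤ 0. So t ∈ [0, 0]: 1 solution.

1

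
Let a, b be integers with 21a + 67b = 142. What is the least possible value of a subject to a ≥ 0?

61

gcd(67, 21) = 1  (67 = 3*21 + 4, 21 = 5*4 + 1, 4 = 4*1).
1 divides 142, so solutions exist.
Back-substituting, 21*(16) + 67*(-5) = 1.
Scale by 142/1 = 142: (a₀, b₀) = (2272, -710).
General solution: a = 2272 + 67t, b = -710 - 21t for integer t.
a ≥ 0: smallest is 2272 mod 67 = 61 (at t = -33), with b = -17.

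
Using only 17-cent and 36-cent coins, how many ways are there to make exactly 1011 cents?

2

Need nonnegative integers with 17j + 36k = 1011.
gcd(17, 36) = 1, and 17·(17) + 36·(-8) = 1.
So (j₀, k₀) = (17187, -8088); general j = 17187 + 36t, k = -8088 - 17t.
j ≥ 0 ⇒ t ≥ -477; k ≥ 0 ⇒ t ≤ -476. That's 2 values of t.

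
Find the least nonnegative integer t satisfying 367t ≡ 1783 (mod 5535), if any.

2614

gcd(5535, 367) = 1.
1 divides 1783, so solutions exist.
By Bézout, 367*(2398) + 5535*(-159) = 1.
So 367*(2398) ≡ 1 (mod 5535); multiply by 1783: t ≡ 4275634 (mod 5535).
Smallest nonnegative: t = 4275634 mod 5535 = 2614.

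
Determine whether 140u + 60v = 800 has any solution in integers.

yes

gcd(140, 60) = 20  (140 = 2·60 + 20, 60 = 3·20).
20 divides 800, so integer solutions exist.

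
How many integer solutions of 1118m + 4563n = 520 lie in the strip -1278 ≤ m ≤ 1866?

9

gcd(4563, 1118):
  4563 = 4×1118 + 91
  1118 = 12×91 + 26
  91 = 3×26 + 13
  26 = 2×13
so gcd(4563, 1118) = 13.
Back-substitute for Bézout coefficients:
  13 = 91 - 3×26
  ... = 1118×(-151) + 4563×(37)
Scale by 40: particular solution (-6040, 1480); reduce m mod 351: (278, -68).
General solution: m = 278 + 351t, n = -68 - 86t for integer t.
-1278 ≤ 278 + 351t ≤ 1866 gives t ∈ [-4, 4], which is 9 values.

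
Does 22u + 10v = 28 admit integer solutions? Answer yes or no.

yes

gcd(22, 10) = 2.
2 divides 28, so integer solutions exist.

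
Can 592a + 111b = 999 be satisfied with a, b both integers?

gcd(592, 111):
  592 = 5×111 + 37
  111 = 3×37
so gcd(592, 111) = 37.
37 divides 999, so integer solutions exist.

yes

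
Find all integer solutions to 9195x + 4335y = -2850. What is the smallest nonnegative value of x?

gcd(9195, 4335):
  9195 = 2*4335 + 525
  4335 = 8*525 + 135
  525 = 3*135 + 120
  135 = 1*120 + 15
  120 = 8*15
so gcd(9195, 4335) = 15.
15 divides -2850, so solutions exist.
Back-substitute for Bézout coefficients:
  15 = 135 - 1*120
  ... = 9195*(-33) + 4335*(70)
Scale by -2850/15 = -190: (x₀, y₀) = (6270, -13300).
General solution: x = 6270 + 289t, y = -13300 - 613t for integer t.
x ≥ 0: smallest is 6270 mod 289 = 201 (at t = -21), with y = -427.

201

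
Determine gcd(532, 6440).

28

gcd(6440, 532):
  6440 = 12*532 + 56
  532 = 9*56 + 28
  56 = 2*28
so gcd(6440, 532) = 28.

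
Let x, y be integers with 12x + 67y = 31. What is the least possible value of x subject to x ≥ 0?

gcd(67, 12) = 1.
1 divides 31, so solutions exist.
By Bézout, 12×(28) + 67×(-5) = 1.
Scale by 31/1 = 31: (x₀, y₀) = (868, -155).
General solution: x = 868 + 67t, y = -155 - 12t for integer t.
x ≥ 0: smallest is 868 mod 67 = 64 (at t = -12), with y = -11.

64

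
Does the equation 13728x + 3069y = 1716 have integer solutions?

gcd(13728, 3069) = 33  (13728 = 4×3069 + 1452, 3069 = 2×1452 + 165, 1452 = 8×165 + 132, 165 = 1×132 + 33, 132 = 4×33).
33 divides 1716, so integer solutions exist.

yes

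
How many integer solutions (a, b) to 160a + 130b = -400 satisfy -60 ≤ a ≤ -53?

0

gcd(160, 130) = 10.
By Bézout, 160×(-4) + 130×(5) = 10.
Particular solution: (4, -8).
General solution: a = 4 + 13t, b = -8 - 16t for integer t.
-60 ≤ 4 + 13t ≤ -53 gives t ∈ [-4, -5], which is 0 values.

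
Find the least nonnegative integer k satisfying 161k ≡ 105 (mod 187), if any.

147

gcd(187, 161):
  187 = 1*161 + 26
  161 = 6*26 + 5
  26 = 5*5 + 1
  5 = 5*1
so gcd(187, 161) = 1.
1 divides 105, so solutions exist.
Back-substitute for Bézout coefficients:
  1 = 26 - 5*5
  ... = 161*(-36) + 187*(31)
So 161*(-36) ≡ 1 (mod 187); multiply by 105: k ≡ -3780 (mod 187).
Smallest nonnegative: k = -3780 mod 187 = 147.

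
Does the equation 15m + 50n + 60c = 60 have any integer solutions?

yes

gcd(50, 15) = 5  (50 = 3×15 + 5, 15 = 3×5).
gcd(5, 60) = 5.
5 divides 60, so integer solutions exist.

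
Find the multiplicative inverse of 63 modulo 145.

gcd(145, 63):
  145 = 2·63 + 19
  63 = 3·19 + 6
  19 = 3·6 + 1
  6 = 6·1
so gcd(145, 63) = 1.
Back-substitute for Bézout coefficients:
  1 = 19 - 3·6
  ... = 63·(-23) + 145·(10)
So 63·-23 ≡ 1 (mod 145), and -23 mod 145 = 122.

122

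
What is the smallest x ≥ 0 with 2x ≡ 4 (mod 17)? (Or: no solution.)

gcd(17, 2):
  17 = 8·2 + 1
  2 = 2·1
so gcd(17, 2) = 1.
1 divides 4, so solutions exist.
Back-substitute for Bézout coefficients:
  1 = 17 - 8·2
  ... = 2·(-8) + 17·(1)
So 2·(-8) ≡ 1 (mod 17); multiply by 4: x ≡ -32 (mod 17).
Smallest nonnegative: x = -32 mod 17 = 2.

2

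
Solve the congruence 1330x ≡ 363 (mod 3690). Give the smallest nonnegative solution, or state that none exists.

no solution

gcd(3690, 1330) = 10  (3690 = 2·1330 + 1030, 1330 = 1·1030 + 300, 1030 = 3·300 + 130, 300 = 2·130 + 40, 130 = 3·40 + 10, 40 = 4·10).
10 does not divide 363, so the congruence has no solution.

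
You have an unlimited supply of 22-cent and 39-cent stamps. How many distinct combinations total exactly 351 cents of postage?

Need nonnegative integers with 22j + 39k = 351.
gcd(22, 39) = 1, and 22·(16) + 39·(-9) = 1.
So (j₀, k₀) = (5616, -3159); general j = 5616 + 39t, k = -3159 - 22t.
j ≥ 0 ⇒ t ≥ -144; k ≥ 0 ⇒ t ≤ -144. That's 1 value of t.

1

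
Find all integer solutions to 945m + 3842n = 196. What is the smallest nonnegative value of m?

2590

gcd(3842, 945) = 1  (3842 = 4×945 + 62, 945 = 15×62 + 15, 62 = 4×15 + 2, 15 = 7×2 + 1, 2 = 2×1).
1 divides 196, so solutions exist.
Back-substituting, 945×(1797) + 3842×(-442) = 1.
Scale by 196/1 = 196: (m₀, n₀) = (352212, -86632).
General solution: m = 352212 + 3842t, n = -86632 - 945t for integer t.
m ≥ 0: smallest is 352212 mod 3842 = 2590 (at t = -91), with n = -637.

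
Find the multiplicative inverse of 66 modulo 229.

59

gcd(229, 66) = 1.
By Bézout, 66×(59) + 229×(-17) = 1.
So 66×59 ≡ 1 (mod 229), and 59 mod 229 = 59.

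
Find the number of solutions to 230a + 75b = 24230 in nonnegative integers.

gcd(230, 75) = 5  (230 = 3×75 + 5, 75 = 15×5).
Back-substituting, 230×(1) + 75×(-3) = 5.
Scale by 4846: one solution is (4846, -14538). Reduce a mod 15: (1, 320).
General: a = 1 + 15t, b = 320 - 46t.
a ≥ 0 ⇒ t ≥ 0; b ≥ 0 ⇒ t ≤ 6. So t ∈ [0, 6]: 7 solutions.

7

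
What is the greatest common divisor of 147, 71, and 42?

gcd(147, 71) = 1.
gcd(1, 42) = 1.

1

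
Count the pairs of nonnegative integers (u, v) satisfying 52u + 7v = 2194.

gcd(52, 7) = 1.
By Bézout, 52*(-2) + 7*(15) = 1.
One solution: (1, 306).
General: u = 1 + 7t, v = 306 - 52t.
u ≥ 0 ⇒ t ≥ 0; v ≥ 0 ⇒ t ≤ 5. So t ∈ [0, 5]: 6 solutions.

6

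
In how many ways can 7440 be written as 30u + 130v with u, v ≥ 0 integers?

20

gcd(130, 30) = 10  (130 = 4·30 + 10, 30 = 3·10).
Back-substituting, 30·(-4) + 130·(1) = 10.
Scale by 744: one solution is (-2976, 744). Reduce u mod 13: (1, 57).
General: u = 1 + 13t, v = 57 - 3t.
u ≥ 0 ⇒ t ≥ 0; v ≥ 0 ⇒ t ≤ 19. So t ∈ [0, 19]: 20 solutions.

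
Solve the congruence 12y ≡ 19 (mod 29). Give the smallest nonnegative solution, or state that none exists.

gcd(29, 12) = 1.
1 divides 19, so solutions exist.
By Bézout, 12*(-12) + 29*(5) = 1.
So 12*(-12) ≡ 1 (mod 29); multiply by 19: y ≡ -228 (mod 29).
Smallest nonnegative: y = -228 mod 29 = 4.

4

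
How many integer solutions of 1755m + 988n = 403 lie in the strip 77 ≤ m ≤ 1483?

19

gcd(1755, 988) = 13  (1755 = 1×988 + 767, 988 = 1×767 + 221, 767 = 3×221 + 104, 221 = 2×104 + 13, 104 = 8×13).
Back-substituting, 1755×(-9) + 988×(16) = 13.
Scale by 31: particular solution (-279, 496); reduce m mod 76: (25, -44).
General solution: m = 25 + 76t, n = -44 - 135t for integer t.
77 ≤ 25 + 76t ≤ 1483 gives t ∈ [1, 19], which is 19 values.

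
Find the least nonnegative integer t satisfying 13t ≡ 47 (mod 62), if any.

gcd(62, 13):
  62 = 4×13 + 10
  13 = 1×10 + 3
  10 = 3×3 + 1
  3 = 3×1
so gcd(62, 13) = 1.
1 divides 47, so solutions exist.
Back-substitute for Bézout coefficients:
  1 = 10 - 3×3
  ... = 13×(-19) + 62×(4)
So 13×(-19) ≡ 1 (mod 62); multiply by 47: t ≡ -893 (mod 62).
Smallest nonnegative: t = -893 mod 62 = 37.

37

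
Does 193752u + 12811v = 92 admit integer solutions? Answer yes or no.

yes

gcd(193752, 12811):
  193752 = 15×12811 + 1587
  12811 = 8×1587 + 115
  1587 = 13×115 + 92
  115 = 1×92 + 23
  92 = 4×23
so gcd(193752, 12811) = 23.
23 divides 92, so integer solutions exist.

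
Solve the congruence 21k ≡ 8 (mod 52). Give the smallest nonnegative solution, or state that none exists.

40

gcd(52, 21) = 1  (52 = 2·21 + 10, 21 = 2·10 + 1, 10 = 10·1).
1 divides 8, so solutions exist.
Back-substituting, 21·(5) + 52·(-2) = 1.
So 21·(5) ≡ 1 (mod 52); multiply by 8: k ≡ 40 (mod 52).
Smallest nonnegative: k = 40 mod 52 = 40.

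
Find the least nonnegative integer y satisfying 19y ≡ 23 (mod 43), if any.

8

gcd(43, 19) = 1.
1 divides 23, so solutions exist.
By Bézout, 19×(-9) + 43×(4) = 1.
So 19×(-9) ≡ 1 (mod 43); multiply by 23: y ≡ -207 (mod 43).
Smallest nonnegative: y = -207 mod 43 = 8.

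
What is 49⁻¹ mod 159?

gcd(159, 49):
  159 = 3×49 + 12
  49 = 4×12 + 1
  12 = 12×1
so gcd(159, 49) = 1.
Back-substitute for Bézout coefficients:
  1 = 49 - 4×12
  ... = 49×(13) + 159×(-4)
So 49×13 ≡ 1 (mod 159), and 13 mod 159 = 13.

13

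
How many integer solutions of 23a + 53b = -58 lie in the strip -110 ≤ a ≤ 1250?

26

gcd(53, 23):
  53 = 2×23 + 7
  23 = 3×7 + 2
  7 = 3×2 + 1
  2 = 2×1
so gcd(53, 23) = 1.
Back-substitute for Bézout coefficients:
  1 = 7 - 3×2
  ... = 23×(-23) + 53×(10)
Scale by -58: particular solution (1334, -580); reduce a mod 53: (9, -5).
General solution: a = 9 + 53t, b = -5 - 23t for integer t.
-110 ≤ 9 + 53t ≤ 1250 gives t ∈ [-2, 23], which is 26 values.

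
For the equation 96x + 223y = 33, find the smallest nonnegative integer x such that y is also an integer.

gcd(223, 96) = 1  (223 = 2×96 + 31, 96 = 3×31 + 3, 31 = 10×3 + 1, 3 = 3×1).
1 divides 33, so solutions exist.
Back-substituting, 96×(-72) + 223×(31) = 1.
Scale by 33/1 = 33: (x₀, y₀) = (-2376, 1023).
General solution: x = -2376 + 223t, y = 1023 - 96t for integer t.
x ≥ 0: smallest is -2376 mod 223 = 77 (at t = 11), with y = -33.

77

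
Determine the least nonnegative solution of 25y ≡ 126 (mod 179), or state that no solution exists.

48

gcd(179, 25) = 1.
1 divides 126, so solutions exist.
By Bézout, 25·(43) + 179·(-6) = 1.
So 25·(43) ≡ 1 (mod 179); multiply by 126: y ≡ 5418 (mod 179).
Smallest nonnegative: y = 5418 mod 179 = 48.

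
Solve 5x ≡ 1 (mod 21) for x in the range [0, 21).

gcd(21, 5) = 1.
By Bézout, 5·(-4) + 21·(1) = 1.
So 5·-4 ≡ 1 (mod 21), and -4 mod 21 = 17.

17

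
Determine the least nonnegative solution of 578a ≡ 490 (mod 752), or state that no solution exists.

gcd(752, 578):
  752 = 1·578 + 174
  578 = 3·174 + 56
  174 = 3·56 + 6
  56 = 9·6 + 2
  6 = 3·2
so gcd(752, 578) = 2.
2 divides 490, so solutions exist.
Back-substitute for Bézout coefficients:
  2 = 56 - 9·6
  ... = 578·(121) + 752·(-93)
So 578·(121) ≡ 2 (mod 752); multiply by 245: a ≡ 29645 (mod 376).
Smallest nonnegative: a = 29645 mod 376 = 317.

317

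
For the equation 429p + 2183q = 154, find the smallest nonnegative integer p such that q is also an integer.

gcd(2183, 429):
  2183 = 5*429 + 38
  429 = 11*38 + 11
  38 = 3*11 + 5
  11 = 2*5 + 1
  5 = 5*1
so gcd(2183, 429) = 1.
1 divides 154, so solutions exist.
Back-substitute for Bézout coefficients:
  1 = 11 - 2*5
  ... = 429*(402) + 2183*(-79)
Scale by 154/1 = 154: (p₀, q₀) = (61908, -12166).
General solution: p = 61908 + 2183t, q = -12166 - 429t for integer t.
p ≥ 0: smallest is 61908 mod 2183 = 784 (at t = -28), with q = -154.

784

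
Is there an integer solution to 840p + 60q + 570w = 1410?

yes

gcd(840, 60) = 60  (840 = 14*60).
gcd(60, 570) = 30.
30 divides 1410, so integer solutions exist.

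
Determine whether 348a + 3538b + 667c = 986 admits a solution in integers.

yes

gcd(3538, 348) = 58  (3538 = 10·348 + 58, 348 = 6·58).
gcd(58, 667) = 29.
29 divides 986, so integer solutions exist.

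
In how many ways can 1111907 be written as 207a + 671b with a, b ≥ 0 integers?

gcd(671, 207) = 1.
By Bézout, 207*(-94) + 671*(29) = 1.
One solution: (399, 1534).
General: a = 399 + 671t, b = 1534 - 207t.
a ≥ 0 ⇒ t ≥ 0; b ≥ 0 ⇒ t ≤ 7. So t ∈ [0, 7]: 8 solutions.

8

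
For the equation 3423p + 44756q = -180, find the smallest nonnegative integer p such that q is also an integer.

41108

gcd(44756, 3423):
  44756 = 13×3423 + 257
  3423 = 13×257 + 82
  257 = 3×82 + 11
  82 = 7×11 + 5
  11 = 2×5 + 1
  5 = 5×1
so gcd(44756, 3423) = 1.
1 divides -180, so solutions exist.
Back-substitute for Bézout coefficients:
  1 = 11 - 2×5
  ... = 3423×(-8185) + 44756×(626)
Scale by -180/1 = -180: (p₀, q₀) = (1473300, -112680).
General solution: p = 1473300 + 44756t, q = -112680 - 3423t for integer t.
p ≥ 0: smallest is 1473300 mod 44756 = 41108 (at t = -32), with q = -3144.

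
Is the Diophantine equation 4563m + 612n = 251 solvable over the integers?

no

gcd(4563, 612) = 9  (4563 = 7·612 + 279, 612 = 2·279 + 54, 279 = 5·54 + 9, 54 = 6·9).
9 does not divide 251 (remainder 8), so no integer solutions.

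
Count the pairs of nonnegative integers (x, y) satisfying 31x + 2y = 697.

gcd(31, 2) = 1  (31 = 15*2 + 1, 2 = 2*1).
Back-substituting, 31*(1) + 2*(-15) = 1.
Scale by 697: one solution is (697, -10455). Reduce x mod 2: (1, 333).
General: x = 1 + 2t, y = 333 - 31t.
x ≥ 0 ⇒ t ≥ 0; y ≥ 0 ⇒ t ≤ 10. So t ∈ [0, 10]: 11 solutions.

11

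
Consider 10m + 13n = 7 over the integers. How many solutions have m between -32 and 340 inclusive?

gcd(13, 10) = 1  (13 = 1*10 + 3, 10 = 3*3 + 1, 3 = 3*1).
Back-substituting, 10*(4) + 13*(-3) = 1.
Scale by 7: particular solution (28, -21); reduce m mod 13: (2, -1).
General solution: m = 2 + 13t, n = -1 - 10t for integer t.
-32 ≤ 2 + 13t ≤ 340 gives t ∈ [-2, 26], which is 29 values.

29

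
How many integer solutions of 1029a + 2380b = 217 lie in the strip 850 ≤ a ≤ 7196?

gcd(2380, 1029) = 7.
By Bézout, 1029·(-37) + 2380·(16) = 7.
Particular solution: (213, -92).
General solution: a = 213 + 340t, b = -92 - 147t for integer t.
850 ≤ 213 + 340t ≤ 7196 gives t ∈ [2, 20], which is 19 values.

19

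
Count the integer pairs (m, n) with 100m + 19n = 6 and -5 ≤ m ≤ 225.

gcd(100, 19) = 1  (100 = 5×19 + 5, 19 = 3×5 + 4, 5 = 1×4 + 1, 4 = 4×1).
Back-substituting, 100×(4) + 19×(-21) = 1.
Scale by 6: particular solution (24, -126); reduce m mod 19: (5, -26).
General solution: m = 5 + 19t, n = -26 - 100t for integer t.
-5 ≤ 5 + 19t ≤ 225 gives t ∈ [0, 11], which is 12 values.

12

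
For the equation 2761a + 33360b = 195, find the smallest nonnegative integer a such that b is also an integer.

gcd(33360, 2761):
  33360 = 12*2761 + 228
  2761 = 12*228 + 25
  228 = 9*25 + 3
  25 = 8*3 + 1
  3 = 3*1
so gcd(33360, 2761) = 1.
1 divides 195, so solutions exist.
Back-substitute for Bézout coefficients:
  1 = 25 - 8*3
  ... = 2761*(10681) + 33360*(-884)
Scale by 195/1 = 195: (a₀, b₀) = (2082795, -172380).
General solution: a = 2082795 + 33360t, b = -172380 - 2761t for integer t.
a ≥ 0: smallest is 2082795 mod 33360 = 14475 (at t = -62), with b = -1198.

14475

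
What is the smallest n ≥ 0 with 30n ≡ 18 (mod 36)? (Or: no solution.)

3

gcd(36, 30):
  36 = 1*30 + 6
  30 = 5*6
so gcd(36, 30) = 6.
6 divides 18, so solutions exist.
Back-substitute for Bézout coefficients:
  6 = 36 - 1*30
  ... = 30*(-1) + 36*(1)
So 30*(-1) ≡ 6 (mod 36); multiply by 3: n ≡ -3 (mod 6).
Smallest nonnegative: n = -3 mod 6 = 3.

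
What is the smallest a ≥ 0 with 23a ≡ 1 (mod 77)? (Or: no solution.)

67

gcd(77, 23) = 1.
1 divides 1, so solutions exist.
By Bézout, 23·(-10) + 77·(3) = 1.
So 23·(-10) ≡ 1 (mod 77); multiply by 1: a ≡ -10 (mod 77).
Smallest nonnegative: a = -10 mod 77 = 67.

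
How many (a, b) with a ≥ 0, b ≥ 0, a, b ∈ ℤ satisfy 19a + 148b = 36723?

14

gcd(148, 19):
  148 = 7*19 + 15
  19 = 1*15 + 4
  15 = 3*4 + 3
  4 = 1*3 + 1
  3 = 3*1
so gcd(148, 19) = 1.
Back-substitute for Bézout coefficients:
  1 = 4 - 1*3
  ... = 19*(39) + 148*(-5)
Scale by 36723: one solution is (1432197, -183615). Reduce a mod 148: (1, 248).
General: a = 1 + 148t, b = 248 - 19t.
a ≥ 0 ⇒ t ≥ 0; b ≥ 0 ⇒ t ≤ 13. So t ∈ [0, 13]: 14 solutions.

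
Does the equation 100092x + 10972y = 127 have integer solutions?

gcd(100092, 10972) = 4  (100092 = 9·10972 + 1344, 10972 = 8·1344 + 220, 1344 = 6·220 + 24, 220 = 9·24 + 4, 24 = 6·4).
4 does not divide 127 (remainder 3), so no integer solutions.

no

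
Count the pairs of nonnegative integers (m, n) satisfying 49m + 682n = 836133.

gcd(682, 49) = 1.
By Bézout, 49×(-167) + 682×(12) = 1.
One solution: (515, 1189).
General: m = 515 + 682t, n = 1189 - 49t.
m ≥ 0 ⇒ t ≥ 0; n ≥ 0 ⇒ t ≤ 24. So t ∈ [0, 24]: 25 solutions.

25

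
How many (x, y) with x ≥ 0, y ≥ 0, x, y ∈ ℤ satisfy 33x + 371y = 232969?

gcd(371, 33) = 1.
By Bézout, 33×(45) + 371×(-4) = 1.
One solution: (258, 605).
General: x = 258 + 371t, y = 605 - 33t.
x ≥ 0 ⇒ t ≥ 0; y ≥ 0 ⇒ t ≤ 18. So t ∈ [0, 18]: 19 solutions.

19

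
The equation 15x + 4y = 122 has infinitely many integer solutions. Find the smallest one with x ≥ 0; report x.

2

gcd(15, 4):
  15 = 3×4 + 3
  4 = 1×3 + 1
  3 = 3×1
so gcd(15, 4) = 1.
1 divides 122, so solutions exist.
Back-substitute for Bézout coefficients:
  1 = 4 - 1×3
  ... = 15×(-1) + 4×(4)
Scale by 122/1 = 122: (x₀, y₀) = (-122, 488).
General solution: x = -122 + 4t, y = 488 - 15t for integer t.
x ≥ 0: smallest is -122 mod 4 = 2 (at t = 31), with y = 23.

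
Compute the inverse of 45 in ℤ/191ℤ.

gcd(191, 45) = 1.
By Bézout, 45×(17) + 191×(-4) = 1.
So 45×17 ≡ 1 (mod 191), and 17 mod 191 = 17.

17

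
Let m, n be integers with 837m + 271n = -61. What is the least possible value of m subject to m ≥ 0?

gcd(837, 271):
  837 = 3×271 + 24
  271 = 11×24 + 7
  24 = 3×7 + 3
  7 = 2×3 + 1
  3 = 3×1
so gcd(837, 271) = 1.
1 divides -61, so solutions exist.
Back-substitute for Bézout coefficients:
  1 = 7 - 2×3
  ... = 837×(-79) + 271×(244)
Scale by -61/1 = -61: (m₀, n₀) = (4819, -14884).
General solution: m = 4819 + 271t, n = -14884 - 837t for integer t.
m ≥ 0: smallest is 4819 mod 271 = 212 (at t = -17), with n = -655.

212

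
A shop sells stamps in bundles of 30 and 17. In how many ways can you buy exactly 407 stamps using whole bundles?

1

Need nonnegative integers with 30j + 17k = 407.
gcd(30, 17) = 1, and 30·(4) + 17·(-7) = 1.
So (j₀, k₀) = (1628, -2849); general j = 1628 + 17t, k = -2849 - 30t.
j ≥ 0 ⇒ t ≥ -95; k ≥ 0 ⇒ t ≤ -95. That's 1 value of t.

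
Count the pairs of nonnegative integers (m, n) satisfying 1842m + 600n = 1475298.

gcd(1842, 600):
  1842 = 3×600 + 42
  600 = 14×42 + 12
  42 = 3×12 + 6
  12 = 2×6
so gcd(1842, 600) = 6.
Back-substitute for Bézout coefficients:
  6 = 42 - 3×12
  ... = 1842×(43) + 600×(-132)
Scale by 245883: one solution is (10572969, -32456556). Reduce m mod 100: (69, 2247).
General: m = 69 + 100t, n = 2247 - 307t.
m ≥ 0 ⇒ t ≥ 0; n ≥ 0 ⇒ t ≤ 7. So t ∈ [0, 7]: 8 solutions.

8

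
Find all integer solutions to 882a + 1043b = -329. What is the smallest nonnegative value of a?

gcd(1043, 882) = 7.
7 divides -329, so solutions exist.
By Bézout, 882×(-13) + 1043×(11) = 7.
Scale by -329/7 = -47: (a₀, b₀) = (611, -517).
General solution: a = 611 + 149t, b = -517 - 126t for integer t.
a ≥ 0: smallest is 611 mod 149 = 15 (at t = -4), with b = -13.

15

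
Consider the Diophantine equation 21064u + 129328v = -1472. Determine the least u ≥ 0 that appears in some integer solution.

8086

gcd(129328, 21064):
  129328 = 6·21064 + 2944
  21064 = 7·2944 + 456
  2944 = 6·456 + 208
  456 = 2·208 + 40
  208 = 5·40 + 8
  40 = 5·8
so gcd(129328, 21064) = 8.
8 divides -1472, so solutions exist.
Back-substitute for Bézout coefficients:
  8 = 208 - 5·40
  ... = 21064·(-3119) + 129328·(508)
Scale by -1472/8 = -184: (u₀, v₀) = (573896, -93472).
General solution: u = 573896 + 16166t, v = -93472 - 2633t for integer t.
u ≥ 0: smallest is 573896 mod 16166 = 8086 (at t = -35), with v = -1317.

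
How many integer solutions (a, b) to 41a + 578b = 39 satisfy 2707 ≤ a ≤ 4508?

gcd(578, 41) = 1.
By Bézout, 41×(141) + 578×(-10) = 1.
Particular solution: (297, -21).
General solution: a = 297 + 578t, b = -21 - 41t for integer t.
2707 ≤ 297 + 578t ≤ 4508 gives t ∈ [5, 7], which is 3 values.

3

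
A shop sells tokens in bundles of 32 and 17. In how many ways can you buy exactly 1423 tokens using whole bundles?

Need nonnegative integers with 32j + 17k = 1423.
gcd(32, 17) = 1, and 32·(8) + 17·(-15) = 1.
So (j₀, k₀) = (11384, -21345); general j = 11384 + 17t, k = -21345 - 32t.
j ≥ 0 ⇒ t ≥ -669; k ≥ 0 ⇒ t ≤ -668. That's 2 values of t.

2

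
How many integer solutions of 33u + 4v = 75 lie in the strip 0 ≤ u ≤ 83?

gcd(33, 4) = 1.
By Bézout, 33*(1) + 4*(-8) = 1.
Particular solution: (3, -6).
General solution: u = 3 + 4t, v = -6 - 33t for integer t.
0 ≤ 3 + 4t ≤ 83 gives t ∈ [0, 20], which is 21 values.

21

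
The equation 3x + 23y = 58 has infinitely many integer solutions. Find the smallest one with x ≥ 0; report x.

4

gcd(23, 3):
  23 = 7×3 + 2
  3 = 1×2 + 1
  2 = 2×1
so gcd(23, 3) = 1.
1 divides 58, so solutions exist.
Back-substitute for Bézout coefficients:
  1 = 3 - 1×2
  ... = 3×(8) + 23×(-1)
Scale by 58/1 = 58: (x₀, y₀) = (464, -58).
General solution: x = 464 + 23t, y = -58 - 3t for integer t.
x ≥ 0: smallest is 464 mod 23 = 4 (at t = -20), with y = 2.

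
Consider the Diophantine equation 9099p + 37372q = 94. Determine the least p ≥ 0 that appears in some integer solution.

29790

gcd(37372, 9099):
  37372 = 4×9099 + 976
  9099 = 9×976 + 315
  976 = 3×315 + 31
  315 = 10×31 + 5
  31 = 6×5 + 1
  5 = 5×1
so gcd(37372, 9099) = 1.
1 divides 94, so solutions exist.
Back-substitute for Bézout coefficients:
  1 = 31 - 6×5
  ... = 9099×(-7237) + 37372×(1762)
Scale by 94/1 = 94: (p₀, q₀) = (-680278, 165628).
General solution: p = -680278 + 37372t, q = 165628 - 9099t for integer t.
p ≥ 0: smallest is -680278 mod 37372 = 29790 (at t = 19), with q = -7253.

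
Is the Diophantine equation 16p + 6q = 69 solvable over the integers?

gcd(16, 6) = 2.
2 does not divide 69 (remainder 1), so no integer solutions.

no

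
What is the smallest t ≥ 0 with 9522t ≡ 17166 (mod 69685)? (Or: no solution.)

gcd(69685, 9522) = 1  (69685 = 7·9522 + 3031, 9522 = 3·3031 + 429, 3031 = 7·429 + 28, 429 = 15·28 + 9, 28 = 3·9 + 1, 9 = 9·1).
1 divides 17166, so solutions exist.
Back-substituting, 9522·(-7472) + 69685·(1021) = 1.
So 9522·(-7472) ≡ 1 (mod 69685); multiply by 17166: t ≡ -128264352 (mod 69685).
Smallest nonnegative: t = -128264352 mod 69685 = 25733.

25733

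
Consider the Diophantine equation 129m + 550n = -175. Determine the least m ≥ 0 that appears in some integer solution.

425

gcd(550, 129) = 1.
1 divides -175, so solutions exist.
By Bézout, 129×(-81) + 550×(19) = 1.
Scale by -175/1 = -175: (m₀, n₀) = (14175, -3325).
General solution: m = 14175 + 550t, n = -3325 - 129t for integer t.
m ≥ 0: smallest is 14175 mod 550 = 425 (at t = -25), with n = -100.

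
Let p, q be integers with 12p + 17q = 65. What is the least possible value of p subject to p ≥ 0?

4

gcd(17, 12):
  17 = 1*12 + 5
  12 = 2*5 + 2
  5 = 2*2 + 1
  2 = 2*1
so gcd(17, 12) = 1.
1 divides 65, so solutions exist.
Back-substitute for Bézout coefficients:
  1 = 5 - 2*2
  ... = 12*(-7) + 17*(5)
Scale by 65/1 = 65: (p₀, q₀) = (-455, 325).
General solution: p = -455 + 17t, q = 325 - 12t for integer t.
p ≥ 0: smallest is -455 mod 17 = 4 (at t = 27), with q = 1.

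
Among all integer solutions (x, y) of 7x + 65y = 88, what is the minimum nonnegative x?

59

gcd(65, 7):
  65 = 9×7 + 2
  7 = 3×2 + 1
  2 = 2×1
so gcd(65, 7) = 1.
1 divides 88, so solutions exist.
Back-substitute for Bézout coefficients:
  1 = 7 - 3×2
  ... = 7×(28) + 65×(-3)
Scale by 88/1 = 88: (x₀, y₀) = (2464, -264).
General solution: x = 2464 + 65t, y = -264 - 7t for integer t.
x ≥ 0: smallest is 2464 mod 65 = 59 (at t = -37), with y = -5.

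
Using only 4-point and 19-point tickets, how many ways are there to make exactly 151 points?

2

Need nonnegative integers with 4j + 19k = 151.
gcd(4, 19) = 1, and 4·(5) + 19·(-1) = 1.
So (j₀, k₀) = (755, -151); general j = 755 + 19t, k = -151 - 4t.
j ≥ 0 ⇒ t ≥ -39; k ≥ 0 ⇒ t ≤ -38. That's 2 values of t.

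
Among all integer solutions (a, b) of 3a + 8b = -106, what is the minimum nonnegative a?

gcd(8, 3) = 1.
1 divides -106, so solutions exist.
By Bézout, 3*(3) + 8*(-1) = 1.
Scale by -106/1 = -106: (a₀, b₀) = (-318, 106).
General solution: a = -318 + 8t, b = 106 - 3t for integer t.
a ≥ 0: smallest is -318 mod 8 = 2 (at t = 40), with b = -14.

2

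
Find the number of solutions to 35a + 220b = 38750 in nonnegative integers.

gcd(220, 35) = 5  (220 = 6*35 + 10, 35 = 3*10 + 5, 10 = 2*5).
Back-substituting, 35*(19) + 220*(-3) = 5.
Scale by 7750: one solution is (147250, -23250). Reduce a mod 44: (26, 172).
General: a = 26 + 44t, b = 172 - 7t.
a ≥ 0 ⇒ t ≥ 0; b ≥ 0 ⇒ t ≤ 24. So t ∈ [0, 24]: 25 solutions.

25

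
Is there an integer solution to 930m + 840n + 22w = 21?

gcd(930, 840) = 30  (930 = 1*840 + 90, 840 = 9*90 + 30, 90 = 3*30).
gcd(30, 22) = 2.
2 does not divide 21 (remainder 1), so no integer solutions.

no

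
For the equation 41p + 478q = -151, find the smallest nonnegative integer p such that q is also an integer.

gcd(478, 41) = 1  (478 = 11·41 + 27, 41 = 1·27 + 14, 27 = 1·14 + 13, 14 = 1·13 + 1, 13 = 13·1).
1 divides -151, so solutions exist.
Back-substituting, 41·(35) + 478·(-3) = 1.
Scale by -151/1 = -151: (p₀, q₀) = (-5285, 453).
General solution: p = -5285 + 478t, q = 453 - 41t for integer t.
p ≥ 0: smallest is -5285 mod 478 = 451 (at t = 12), with q = -39.

451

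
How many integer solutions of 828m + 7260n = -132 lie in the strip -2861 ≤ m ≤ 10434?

22

gcd(7260, 828) = 12.
By Bézout, 828×(114) + 7260×(-13) = 12.
Particular solution: (561, -64).
General solution: m = 561 + 605t, n = -64 - 69t for integer t.
-2861 ≤ 561 + 605t ≤ 10434 gives t ∈ [-5, 16], which is 22 values.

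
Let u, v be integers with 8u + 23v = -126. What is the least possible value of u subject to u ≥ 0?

gcd(23, 8) = 1  (23 = 2·8 + 7, 8 = 1·7 + 1, 7 = 7·1).
1 divides -126, so solutions exist.
Back-substituting, 8·(3) + 23·(-1) = 1.
Scale by -126/1 = -126: (u₀, v₀) = (-378, 126).
General solution: u = -378 + 23t, v = 126 - 8t for integer t.
u ≥ 0: smallest is -378 mod 23 = 13 (at t = 17), with v = -10.

13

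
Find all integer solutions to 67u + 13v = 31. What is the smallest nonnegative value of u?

gcd(67, 13):
  67 = 5·13 + 2
  13 = 6·2 + 1
  2 = 2·1
so gcd(67, 13) = 1.
1 divides 31, so solutions exist.
Back-substitute for Bézout coefficients:
  1 = 13 - 6·2
  ... = 67·(-6) + 13·(31)
Scale by 31/1 = 31: (u₀, v₀) = (-186, 961).
General solution: u = -186 + 13t, v = 961 - 67t for integer t.
u ≥ 0: smallest is -186 mod 13 = 9 (at t = 15), with v = -44.

9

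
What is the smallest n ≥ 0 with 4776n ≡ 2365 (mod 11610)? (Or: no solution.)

gcd(11610, 4776) = 6.
6 does not divide 2365, so the congruence has no solution.

no solution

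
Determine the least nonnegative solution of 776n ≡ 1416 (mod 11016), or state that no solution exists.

gcd(11016, 776) = 8.
8 divides 1416, so solutions exist.
By Bézout, 776*(-653) + 11016*(46) = 8.
So 776*(-653) ≡ 8 (mod 11016); multiply by 177: n ≡ -115581 (mod 1377).
Smallest nonnegative: n = -115581 mod 1377 = 87.

87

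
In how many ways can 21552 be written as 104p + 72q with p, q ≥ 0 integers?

23

gcd(104, 72) = 8  (104 = 1·72 + 32, 72 = 2·32 + 8, 32 = 4·8).
Back-substituting, 104·(-2) + 72·(3) = 8.
Scale by 2694: one solution is (-5388, 8082). Reduce p mod 9: (3, 295).
General: p = 3 + 9t, q = 295 - 13t.
p ≥ 0 ⇒ t ≥ 0; q ≥ 0 ⇒ t ≤ 22. So t ∈ [0, 22]: 23 solutions.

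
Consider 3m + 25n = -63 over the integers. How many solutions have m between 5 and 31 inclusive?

1

gcd(25, 3) = 1  (25 = 8*3 + 1, 3 = 3*1).
Back-substituting, 3*(-8) + 25*(1) = 1.
Scale by -63: particular solution (504, -63); reduce m mod 25: (4, -3).
General solution: m = 4 + 25t, n = -3 - 3t for integer t.
5 ≤ 4 + 25t ≤ 31 gives t ∈ [1, 1], which is 1 value.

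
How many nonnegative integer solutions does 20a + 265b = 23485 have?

22

gcd(265, 20) = 5.
By Bézout, 20*(-13) + 265*(1) = 5.
One solution: (48, 85).
General: a = 48 + 53t, b = 85 - 4t.
a ≥ 0 ⇒ t ≥ 0; b ≥ 0 ⇒ t ≤ 21. So t ∈ [0, 21]: 22 solutions.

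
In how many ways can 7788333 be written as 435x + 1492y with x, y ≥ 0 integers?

gcd(1492, 435) = 1  (1492 = 3*435 + 187, 435 = 2*187 + 61, 187 = 3*61 + 4, 61 = 15*4 + 1, 4 = 4*1).
Back-substituting, 435*(367) + 1492*(-107) = 1.
Scale by 7788333: one solution is (2858318211, -833351631). Reduce x mod 1492: (1307, 4839).
General: x = 1307 + 1492t, y = 4839 - 435t.
x ≥ 0 ⇒ t ≥ 0; y ≥ 0 ⇒ t ≤ 11. So t ∈ [0, 11]: 12 solutions.

12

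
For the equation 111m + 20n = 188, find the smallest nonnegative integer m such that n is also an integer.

8

gcd(111, 20) = 1  (111 = 5*20 + 11, 20 = 1*11 + 9, 11 = 1*9 + 2, 9 = 4*2 + 1, 2 = 2*1).
1 divides 188, so solutions exist.
Back-substituting, 111*(-9) + 20*(50) = 1.
Scale by 188/1 = 188: (m₀, n₀) = (-1692, 9400).
General solution: m = -1692 + 20t, n = 9400 - 111t for integer t.
m ≥ 0: smallest is -1692 mod 20 = 8 (at t = 85), with n = -35.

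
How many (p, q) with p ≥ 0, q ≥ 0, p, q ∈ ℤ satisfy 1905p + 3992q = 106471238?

14

gcd(3992, 1905):
  3992 = 2·1905 + 182
  1905 = 10·182 + 85
  182 = 2·85 + 12
  85 = 7·12 + 1
  12 = 12·1
so gcd(3992, 1905) = 1.
Back-substitute for Bézout coefficients:
  1 = 85 - 7·12
  ... = 1905·(329) + 3992·(-157)
Scale by 106471238: one solution is (35029037302, -16715984366). Reduce p mod 3992: (3766, 24874).
General: p = 3766 + 3992t, q = 24874 - 1905t.
p ≥ 0 ⇒ t ≥ 0; q ≥ 0 ⇒ t ≤ 13. So t ∈ [0, 13]: 14 solutions.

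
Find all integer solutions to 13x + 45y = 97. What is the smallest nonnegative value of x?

gcd(45, 13) = 1  (45 = 3*13 + 6, 13 = 2*6 + 1, 6 = 6*1).
1 divides 97, so solutions exist.
Back-substituting, 13*(7) + 45*(-2) = 1.
Scale by 97/1 = 97: (x₀, y₀) = (679, -194).
General solution: x = 679 + 45t, y = -194 - 13t for integer t.
x ≥ 0: smallest is 679 mod 45 = 4 (at t = -15), with y = 1.

4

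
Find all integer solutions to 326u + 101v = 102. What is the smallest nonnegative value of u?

22

gcd(326, 101) = 1.
1 divides 102, so solutions exist.
By Bézout, 326*(22) + 101*(-71) = 1.
Scale by 102/1 = 102: (u₀, v₀) = (2244, -7242).
General solution: u = 2244 + 101t, v = -7242 - 326t for integer t.
u ≥ 0: smallest is 2244 mod 101 = 22 (at t = -22), with v = -70.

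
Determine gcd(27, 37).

gcd(37, 27):
  37 = 1×27 + 10
  27 = 2×10 + 7
  10 = 1×7 + 3
  7 = 2×3 + 1
  3 = 3×1
so gcd(37, 27) = 1.

1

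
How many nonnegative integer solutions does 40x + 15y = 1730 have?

14

gcd(40, 15) = 5  (40 = 2*15 + 10, 15 = 1*10 + 5, 10 = 2*5).
Back-substituting, 40*(-1) + 15*(3) = 5.
Scale by 346: one solution is (-346, 1038). Reduce x mod 3: (2, 110).
General: x = 2 + 3t, y = 110 - 8t.
x ≥ 0 ⇒ t ≥ 0; y ≥ 0 ⇒ t ≤ 13. So t ∈ [0, 13]: 14 solutions.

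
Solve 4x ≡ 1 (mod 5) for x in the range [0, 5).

gcd(5, 4):
  5 = 1*4 + 1
  4 = 4*1
so gcd(5, 4) = 1.
Back-substitute for Bézout coefficients:
  1 = 5 - 1*4
  ... = 4*(-1) + 5*(1)
So 4*-1 ≡ 1 (mod 5), and -1 mod 5 = 4.

4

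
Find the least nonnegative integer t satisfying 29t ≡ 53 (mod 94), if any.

gcd(94, 29) = 1.
1 divides 53, so solutions exist.
By Bézout, 29×(13) + 94×(-4) = 1.
So 29×(13) ≡ 1 (mod 94); multiply by 53: t ≡ 689 (mod 94).
Smallest nonnegative: t = 689 mod 94 = 31.

31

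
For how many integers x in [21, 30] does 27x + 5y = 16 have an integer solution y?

gcd(27, 5) = 1  (27 = 5·5 + 2, 5 = 2·2 + 1, 2 = 2·1).
Back-substituting, 27·(-2) + 5·(11) = 1.
Scale by 16: particular solution (-32, 176); reduce x mod 5: (3, -13).
General solution: x = 3 + 5t, y = -13 - 27t for integer t.
21 ≤ 3 + 5t ≤ 30 gives t ∈ [4, 5], which is 2 values.

2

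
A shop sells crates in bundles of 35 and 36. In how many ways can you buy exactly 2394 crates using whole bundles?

Need nonnegative integers with 35j + 36k = 2394.
gcd(35, 36) = 1, and 35·(-1) + 36·(1) = 1.
So (j₀, k₀) = (-2394, 2394); general j = -2394 + 36t, k = 2394 - 35t.
j ≥ 0 ⇒ t ≥ 67; k ≥ 0 ⇒ t ≤ 68. That's 2 values of t.

2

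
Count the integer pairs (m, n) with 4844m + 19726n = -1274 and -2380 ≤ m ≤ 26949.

gcd(19726, 4844) = 14  (19726 = 4*4844 + 350, 4844 = 13*350 + 294, 350 = 1*294 + 56, 294 = 5*56 + 14, 56 = 4*14).
Back-substituting, 4844*(338) + 19726*(-83) = 14.
Scale by -91: particular solution (-30758, 7553); reduce m mod 1409: (240, -59).
General solution: m = 240 + 1409t, n = -59 - 346t for integer t.
-2380 ≤ 240 + 1409t ≤ 26949 gives t ∈ [-1, 18], which is 20 values.

20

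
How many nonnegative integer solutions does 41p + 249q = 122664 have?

12

gcd(249, 41) = 1.
By Bézout, 41·(-85) + 249·(14) = 1.
One solution: (186, 462).
General: p = 186 + 249t, q = 462 - 41t.
p ≥ 0 ⇒ t ≥ 0; q ≥ 0 ⇒ t ≤ 11. So t ∈ [0, 11]: 12 solutions.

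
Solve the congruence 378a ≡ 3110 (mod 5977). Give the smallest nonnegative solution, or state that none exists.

gcd(5977, 378) = 1.
1 divides 3110, so solutions exist.
By Bézout, 378×(-2862) + 5977×(181) = 1.
So 378×(-2862) ≡ 1 (mod 5977); multiply by 3110: a ≡ -8900820 (mod 5977).
Smallest nonnegative: a = -8900820 mod 5977 = 4910.

4910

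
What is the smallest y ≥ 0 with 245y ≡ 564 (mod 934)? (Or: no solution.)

gcd(934, 245) = 1.
1 divides 564, so solutions exist.
By Bézout, 245*(61) + 934*(-16) = 1.
So 245*(61) ≡ 1 (mod 934); multiply by 564: y ≡ 34404 (mod 934).
Smallest nonnegative: y = 34404 mod 934 = 780.

780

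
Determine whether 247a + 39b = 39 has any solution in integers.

yes

gcd(247, 39) = 13.
13 divides 39, so integer solutions exist.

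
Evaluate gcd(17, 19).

gcd(19, 17):
  19 = 1*17 + 2
  17 = 8*2 + 1
  2 = 2*1
so gcd(19, 17) = 1.

1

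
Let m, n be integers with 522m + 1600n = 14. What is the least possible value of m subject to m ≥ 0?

187

gcd(1600, 522):
  1600 = 3×522 + 34
  522 = 15×34 + 12
  34 = 2×12 + 10
  12 = 1×10 + 2
  10 = 5×2
so gcd(1600, 522) = 2.
2 divides 14, so solutions exist.
Back-substitute for Bézout coefficients:
  2 = 12 - 1×10
  ... = 522×(141) + 1600×(-46)
Scale by 14/2 = 7: (m₀, n₀) = (987, -322).
General solution: m = 987 + 800t, n = -322 - 261t for integer t.
m ≥ 0: smallest is 987 mod 800 = 187 (at t = -1), with n = -61.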